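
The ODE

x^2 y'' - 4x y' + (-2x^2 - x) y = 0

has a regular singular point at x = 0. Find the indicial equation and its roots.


Divide by x^2 to reach normal form y'' + P_1(x) y' + P_2(x) y = 0 with P_1(x) = -4/x and P_2(x) = -2 - 1/x.
x = 0 is a singular point because the y'-coefficient -4/x has a pole at x = 0 and the y-coefficient -2 - 1/x has a pole at x = 0.
It is a regular singular point because x P_1(x) = p(x) = -4 and x^2 P_2(x) = q(x) = -2x^2 - x are polynomials, hence analytic at x = 0.
p(0) = -4,  q(0) = 0.
Indicial equation: r(r-1) + p(0) r + q(0) = 0, i.e. r^2 + (p(0) - 1) r + q(0) = 0, i.e. r^2 - 5 r = 0.
Discriminant: (-5)^2 - 4(0) = 25, so r = (5 ± 5)/2.
Solving: r_1 = 5, r_2 = 0.

indicial: r^2 - 5 r = 0; roots r_1 = 5, r_2 = 0


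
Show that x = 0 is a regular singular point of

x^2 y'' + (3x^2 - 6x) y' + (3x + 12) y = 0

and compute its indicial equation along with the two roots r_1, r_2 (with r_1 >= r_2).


Divide by x^2 to reach normal form y'' + P_1(x) y' + P_2(x) y = 0 with P_1(x) = 3 - 6/x and P_2(x) = 3/x + 12/x^2.
x = 0 is a singular point because the y'-coefficient 3 - 6/x has a pole at x = 0 and the y-coefficient 3/x + 12/x^2 has a pole at x = 0.
It is a regular singular point because x P_1(x) = p(x) = 3x - 6 and x^2 P_2(x) = q(x) = 3x + 12 are polynomials, hence analytic at x = 0.
p(0) = -6,  q(0) = 12.
Indicial equation: r(r-1) + p(0) r + q(0) = 0, i.e. r^2 + (p(0) - 1) r + q(0) = 0, i.e. r^2 - 7 r + 12 = 0.
Discriminant: (-7)^2 - 4(12) = 1, so r = (7 ± 1)/2.
Solving: r_1 = 4, r_2 = 3.

indicial: r^2 - 7 r + 12 = 0; roots r_1 = 4, r_2 = 3


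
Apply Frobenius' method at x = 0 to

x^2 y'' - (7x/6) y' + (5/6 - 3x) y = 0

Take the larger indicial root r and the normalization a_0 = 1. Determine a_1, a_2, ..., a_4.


Write in Frobenius form y'' + (p(x)/x) y' + (q(x)/x^2) y = 0:
  p(x) = -7/6,  q(x) = 5/6 - 3x.
Indicial equation: r(r-1) + (-7/6) r + (5/6) = 0 -> roots r_1 = 5/3, r_2 = 1/2.
Take r = r_1 = 5/3. Let y(x) = x^r sum_{n>=0} a_n x^n with a_0 = 1.
Substitute y = x^r sum a_n x^n and match x^{r+n}. The recurrence is
  D(n) a_n - 3 a_{n-1} = 0,  where D(n) = (r+n)(r+n-1) + (-7/6)(r+n) + (5/6).
  a_n = 3 / D(n) * a_{n-1}.
Since the indicial polynomial factors as (r - r_1)(r - r_2), D(n) = (r_1 + n - r_1)(r_1 + n - r_2) = n(n + 7/6).
Evaluating step by step (a_0 = 1):
  n = 1: D(1) = 1(1 + 7/6) = 13/6; numerator = 3(1) = 3; a_1 = (3)/(13/6) = 18/13
  n = 2: D(2) = 2(2 + 7/6) = 19/3; numerator = 3(18/13) = 54/13; a_2 = (54/13)/(19/3) = 162/247
  n = 3: D(3) = 3(3 + 7/6) = 25/2; numerator = 3(162/247) = 486/247; a_3 = (486/247)/(25/2) = 972/6175
  n = 4: D(4) = 4(4 + 7/6) = 62/3; numerator = 3(972/6175) = 2916/6175; a_4 = (2916/6175)/(62/3) = 4374/191425

r = 5/3; a_0 = 1; a_1 = 18/13; a_2 = 162/247; a_3 = 972/6175; a_4 = 4374/191425


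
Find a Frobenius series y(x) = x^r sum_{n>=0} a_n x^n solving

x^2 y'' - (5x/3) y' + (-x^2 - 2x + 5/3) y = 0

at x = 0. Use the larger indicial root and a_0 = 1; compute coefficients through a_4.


Write in Frobenius form y'' + (p(x)/x) y' + (q(x)/x^2) y = 0:
  p(x) = -5/3,  q(x) = -x^2 - 2x + 5/3.
Indicial equation: r(r-1) + (-5/3) r + (5/3) = 0 -> roots r_1 = 5/3, r_2 = 1.
Take r = r_1 = 5/3. Let y(x) = x^r sum_{n>=0} a_n x^n with a_0 = 1.
Substitute y = x^r sum a_n x^n and match x^{r+n}. The recurrence is
  D(n) a_n - 2 a_{n-1} - 1 a_{n-2} = 0,  where D(n) = (r+n)(r+n-1) + (-5/3)(r+n) + (5/3).
  a_n = [2 a_{n-1} + 1 a_{n-2}] / D(n).
Since the indicial polynomial factors as (r - r_1)(r - r_2), D(n) = (r_1 + n - r_1)(r_1 + n - r_2) = n(n + 2/3).
Evaluating step by step (a_0 = 1):
  n = 1: D(1) = 1(1 + 2/3) = 5/3; numerator = 2(1) = 2; a_1 = (2)/(5/3) = 6/5
  n = 2: D(2) = 2(2 + 2/3) = 16/3; numerator = 2(6/5) + 1(1) = 17/5; a_2 = (17/5)/(16/3) = 51/80
  n = 3: D(3) = 3(3 + 2/3) = 11; numerator = 2(51/80) + 1(6/5) = 99/40; a_3 = (99/40)/(11) = 9/40
  n = 4: D(4) = 4(4 + 2/3) = 56/3; numerator = 2(9/40) + 1(51/80) = 87/80; a_4 = (87/80)/(56/3) = 261/4480

r = 5/3; a_0 = 1; a_1 = 6/5; a_2 = 51/80; a_3 = 9/40; a_4 = 261/4480


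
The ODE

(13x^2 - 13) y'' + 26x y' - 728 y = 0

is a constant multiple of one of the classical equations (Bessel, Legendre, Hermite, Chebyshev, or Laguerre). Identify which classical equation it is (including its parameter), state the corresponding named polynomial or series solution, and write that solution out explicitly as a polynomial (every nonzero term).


All three coefficients share the factor -13; dividing through by -13 gives  (1 - x^2) y'' - 2x y' + 56 y = 0.
This matches the Legendre equation (1 - x^2) y'' - 2x y' + n(n+1) y = 0 (note the -2x y' term) with n(n+1) = 56, so n = 7; the polynomial solution is P_7(x).
With y = sum_k a_k x^k, matching x^k gives (k+2)(k+1) a_{k+2} = [k(k+1) - n(n+1)] a_k = (k - 7)(k + 8) a_k. The right side vanishes at k = 7, so the series with the parity of 7 terminates at degree 7.
Standard normalization (P_n(1) = 1): leading coefficient (2n)!/(2^n (n!)^2) = 87178291200/(128*25401600) = 429/16, so a_7 = 429/16. Work downward with a_k = (k+1)(k+2) a_{k+2} / ((k - 7)(k + 8)):
  a_5 = (6)(7)(429/16) / ((5 - 7)(5 + 8)) = (9009/8)/(-26) = -693/16
  a_3 = (4)(5)(-693/16) / ((3 - 7)(3 + 8)) = (-3465/4)/(-44) = 315/16
  a_1 = (2)(3)(315/16) / ((1 - 7)(1 + 8)) = (945/8)/(-54) = -35/16
Hence P_7(x) = 429 x^7/16 - 693 x^5/16 + 315 x^3/16 - 35 x/16.

P_7(x); series = 429 x^7/16 - 693 x^5/16 + 315 x^3/16 - 35 x/16


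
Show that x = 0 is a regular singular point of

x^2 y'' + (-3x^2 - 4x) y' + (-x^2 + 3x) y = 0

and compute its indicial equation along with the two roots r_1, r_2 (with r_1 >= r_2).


Divide by x^2 to reach normal form y'' + P_1(x) y' + P_2(x) y = 0 with P_1(x) = -3 - 4/x and P_2(x) = -1 + 3/x.
x = 0 is a singular point because the y'-coefficient -3 - 4/x has a pole at x = 0 and the y-coefficient -1 + 3/x has a pole at x = 0.
It is a regular singular point because x P_1(x) = p(x) = -3x - 4 and x^2 P_2(x) = q(x) = -x^2 + 3x are polynomials, hence analytic at x = 0.
p(0) = -4,  q(0) = 0.
Indicial equation: r(r-1) + p(0) r + q(0) = 0, i.e. r^2 + (p(0) - 1) r + q(0) = 0, i.e. r^2 - 5 r = 0.
Discriminant: (-5)^2 - 4(0) = 25, so r = (5 ± 5)/2.
Solving: r_1 = 5, r_2 = 0.

indicial: r^2 - 5 r = 0; roots r_1 = 5, r_2 = 0


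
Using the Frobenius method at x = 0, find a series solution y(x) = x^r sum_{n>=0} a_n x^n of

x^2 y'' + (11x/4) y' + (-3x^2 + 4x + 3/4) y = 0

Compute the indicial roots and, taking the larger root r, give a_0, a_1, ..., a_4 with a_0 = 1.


Write in Frobenius form y'' + (p(x)/x) y' + (q(x)/x^2) y = 0:
  p(x) = 11/4,  q(x) = -3x^2 + 4x + 3/4.
Indicial equation: r(r-1) + (11/4) r + (3/4) = 0 -> roots r_1 = -3/4, r_2 = -1.
Take r = r_1 = -3/4. Let y(x) = x^r sum_{n>=0} a_n x^n with a_0 = 1.
Substitute y = x^r sum a_n x^n and match x^{r+n}. The recurrence is
  D(n) a_n + 4 a_{n-1} - 3 a_{n-2} = 0,  where D(n) = (r+n)(r+n-1) + (11/4)(r+n) + (3/4).
  a_n = [-4 a_{n-1} + 3 a_{n-2}] / D(n).
Since the indicial polynomial factors as (r - r_1)(r - r_2), D(n) = (r_1 + n - r_1)(r_1 + n - r_2) = n(n + 1/4).
Evaluating step by step (a_0 = 1):
  n = 1: D(1) = 1(1 + 1/4) = 5/4; numerator = -4(1) = -4; a_1 = (-4)/(5/4) = -16/5
  n = 2: D(2) = 2(2 + 1/4) = 9/2; numerator = -4(-16/5) + 3(1) = 79/5; a_2 = (79/5)/(9/2) = 158/45
  n = 3: D(3) = 3(3 + 1/4) = 39/4; numerator = -4(158/45) + 3(-16/5) = -1064/45; a_3 = (-1064/45)/(39/4) = -4256/1755
  n = 4: D(4) = 4(4 + 1/4) = 17; numerator = -4(-4256/1755) + 3(158/45) = 7102/351; a_4 = (7102/351)/(17) = 7102/5967

r = -3/4; a_0 = 1; a_1 = -16/5; a_2 = 158/45; a_3 = -4256/1755; a_4 = 7102/5967


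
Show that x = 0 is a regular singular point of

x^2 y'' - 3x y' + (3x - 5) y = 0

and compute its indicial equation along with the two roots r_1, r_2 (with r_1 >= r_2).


Divide by x^2 to reach normal form y'' + P_1(x) y' + P_2(x) y = 0 with P_1(x) = -3/x and P_2(x) = 3/x - 5/x^2.
x = 0 is a singular point because the y'-coefficient -3/x has a pole at x = 0 and the y-coefficient 3/x - 5/x^2 has a pole at x = 0.
It is a regular singular point because x P_1(x) = p(x) = -3 and x^2 P_2(x) = q(x) = 3x - 5 are polynomials, hence analytic at x = 0.
p(0) = -3,  q(0) = -5.
Indicial equation: r(r-1) + p(0) r + q(0) = 0, i.e. r^2 + (p(0) - 1) r + q(0) = 0, i.e. r^2 - 4 r - 5 = 0.
Discriminant: (-4)^2 - 4(-5) = 36, so r = (4 ± 6)/2.
Solving: r_1 = 5, r_2 = -1.

indicial: r^2 - 4 r - 5 = 0; roots r_1 = 5, r_2 = -1


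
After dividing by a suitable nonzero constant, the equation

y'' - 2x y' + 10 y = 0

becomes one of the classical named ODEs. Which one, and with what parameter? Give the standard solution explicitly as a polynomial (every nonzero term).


The equation is already in a standard form:  y'' - 2x y' + 10 y = 0.
This matches the Hermite equation y'' - 2x y' + 2n y = 0 with 2n = 10, so n = 5; the polynomial solution is H_5(x).
With y = sum_k a_k x^k, matching x^k gives (k+2)(k+1) a_{k+2} = 2(k - n) a_k = 2(k - 5) a_k. The right side vanishes at k = 5, so the series with the parity of 5 terminates at degree 5.
Standard normalization: leading coefficient of H_n is 2^n, so a_5 = 2^5 = 32. Work downward with a_k = (k+1)(k+2) a_{k+2} / (2(k - n)):
  a_3 = (4)(5)(32) / (2(3 - 5)) = 640/(-4) = -160
  a_1 = (2)(3)(-160) / (2(1 - 5)) = -960/(-8) = 120
Hence H_5(x) = 32 x^5 - 160 x^3 + 120 x.

H_5(x); series = 32 x^5 - 160 x^3 + 120 x


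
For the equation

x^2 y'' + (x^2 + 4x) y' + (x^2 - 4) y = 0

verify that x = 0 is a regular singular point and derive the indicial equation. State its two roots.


Divide by x^2 to reach normal form y'' + P_1(x) y' + P_2(x) y = 0 with P_1(x) = 1 + 4/x and P_2(x) = 1 - 4/x^2.
x = 0 is a singular point because the y'-coefficient 1 + 4/x has a pole at x = 0 and the y-coefficient 1 - 4/x^2 has a pole at x = 0.
It is a regular singular point because x P_1(x) = p(x) = x + 4 and x^2 P_2(x) = q(x) = x^2 - 4 are polynomials, hence analytic at x = 0.
p(0) = 4,  q(0) = -4.
Indicial equation: r(r-1) + p(0) r + q(0) = 0, i.e. r^2 + (p(0) - 1) r + q(0) = 0, i.e. r^2 + 3 r - 4 = 0.
Discriminant: (3)^2 - 4(-4) = 25, so r = (-3 ± 5)/2.
Solving: r_1 = 1, r_2 = -4.

indicial: r^2 + 3 r - 4 = 0; roots r_1 = 1, r_2 = -4


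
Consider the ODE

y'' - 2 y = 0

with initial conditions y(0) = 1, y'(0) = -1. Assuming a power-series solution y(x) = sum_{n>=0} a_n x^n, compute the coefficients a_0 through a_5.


Ansatz: y(x) = sum_{n>=0} a_n x^n, so y'(x) = sum_{n>=1} n a_n x^(n-1) and y''(x) = sum_{n>=2} n(n-1) a_n x^(n-2).
Substitute into P(x) y'' + Q(x) y' + R(x) y = 0 with P(x) = 1, Q(x) = 0, R(x) = -2, and match powers of x.
Initial conditions: a_0 = 1, a_1 = -1.
Setting the coefficient of each power of x to zero and solving order by order (substituting the coefficients already found):
  x^0: 2 a_2 - 2 a_0 = 0  ->  2 a_2 = 2 a_0 = 2  ->  a_2 = 1
  x^1: 6 a_3 - 2 a_1 = 0  ->  6 a_3 = 2 a_1 = -2  ->  a_3 = -1/3
  x^2: 12 a_4 - 2 a_2 = 0  ->  12 a_4 = 2 a_2 = 2  ->  a_4 = 1/6
  x^3: 20 a_5 - 2 a_3 = 0  ->  20 a_5 = 2 a_3 = -2/3  ->  a_5 = -1/30
Truncated series: y(x) = 1 - x + x^2 - (1/3) x^3 + (1/6) x^4 - (1/30) x^5 + O(x^6).

a_0 = 1; a_1 = -1; a_2 = 1; a_3 = -1/3; a_4 = 1/6; a_5 = -1/30


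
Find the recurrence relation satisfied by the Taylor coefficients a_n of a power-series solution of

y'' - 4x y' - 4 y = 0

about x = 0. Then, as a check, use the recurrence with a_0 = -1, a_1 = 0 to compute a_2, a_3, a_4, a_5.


Substitute y = sum_n a_n x^n.
y''(x) has coefficient (n+2)(n+1) a_{n+2} at x^n;
-4 x y'(x) has coefficient -4 n a_n at x^n (shift);
-4 y(x) has coefficient -4 a_n at x^n.
Matching x^n: (n+2)(n+1) a_{n+2} + (-4n - 4) a_n = 0.
Thus a_{n+2} = (4n + 4) / ((n+1)(n+2)) * a_n.

Check with a_0 = -1, a_1 = 0 (apply the recurrence for n = 0, 1, 2, 3): a_0 = -1, a_1 = 0, a_2 = -2, a_3 = 0, a_4 = -2, a_5 = 0.

a_(n+2) = (4n + 4) / ((n+1)(n+2)) * a_n; check: a_0 = -1, a_1 = 0, a_2 = -2, a_3 = 0, a_4 = -2, a_5 = 0


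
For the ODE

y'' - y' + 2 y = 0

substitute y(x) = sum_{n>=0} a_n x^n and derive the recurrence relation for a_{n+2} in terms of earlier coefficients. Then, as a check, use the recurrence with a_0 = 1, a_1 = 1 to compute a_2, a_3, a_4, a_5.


Substitute y = sum_n a_n x^n.
y''(x) has coefficient (n+2)(n+1) a_{n+2} at x^n;
-y'(x) has coefficient -(n+1) a_{n+1} at x^n;
2 y(x) has coefficient 2 a_n at x^n.
Matching x^n: (n+2)(n+1) a_{n+2} - (n+1) a_{n+1} + 2 a_n = 0.
Thus a_{n+2} = [(n+1) a_{n+1} - 2 a_n] / ((n+1)(n+2)).

Check with a_0 = 1, a_1 = 1 (apply the recurrence for n = 0, 1, 2, 3): a_0 = 1, a_1 = 1, a_2 = -1/2, a_3 = -1/2, a_4 = -1/24, a_5 = 1/24.

a_(n+2) = [(n+1) a_(n+1) - 2 a_n] / ((n+1)(n+2)); check: a_0 = 1, a_1 = 1, a_2 = -1/2, a_3 = -1/2, a_4 = -1/24, a_5 = 1/24


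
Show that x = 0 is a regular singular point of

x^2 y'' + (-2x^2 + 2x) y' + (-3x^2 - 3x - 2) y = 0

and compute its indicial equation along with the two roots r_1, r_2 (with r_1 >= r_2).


Divide by x^2 to reach normal form y'' + P_1(x) y' + P_2(x) y = 0 with P_1(x) = -2 + 2/x and P_2(x) = -3 - 3/x - 2/x^2.
x = 0 is a singular point because the y'-coefficient -2 + 2/x has a pole at x = 0 and the y-coefficient -3 - 3/x - 2/x^2 has a pole at x = 0.
It is a regular singular point because x P_1(x) = p(x) = 2 - 2x and x^2 P_2(x) = q(x) = -3x^2 - 3x - 2 are polynomials, hence analytic at x = 0.
p(0) = 2,  q(0) = -2.
Indicial equation: r(r-1) + p(0) r + q(0) = 0, i.e. r^2 + (p(0) - 1) r + q(0) = 0, i.e. r^2 + 1 r - 2 = 0.
Discriminant: (1)^2 - 4(-2) = 9, so r = (-1 ± 3)/2.
Solving: r_1 = 1, r_2 = -2.

indicial: r^2 + 1 r - 2 = 0; roots r_1 = 1, r_2 = -2


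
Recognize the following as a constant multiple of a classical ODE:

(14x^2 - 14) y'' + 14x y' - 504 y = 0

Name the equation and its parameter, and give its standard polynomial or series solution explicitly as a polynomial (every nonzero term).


All three coefficients share the factor -14; dividing through by -14 gives  (1 - x^2) y'' - x y' + 36 y = 0.
This matches the Chebyshev equation (1 - x^2) y'' - x y' + n^2 y = 0 (note the -x y' term, not -2x y') with n^2 = 36, so n = 6; the polynomial solution is T_6(x).
With y = sum_k a_k x^k, matching x^k gives (k+2)(k+1) a_{k+2} = (k^2 - n^2) a_k = (k - 6)(k + 6) a_k. The right side vanishes at k = 6, so the series with the parity of 6 terminates at degree 6.
Standard normalization: leading coefficient of T_n is 2^(n-1), so a_6 = 2^5 = 32. Work downward with a_k = (k+1)(k+2) a_{k+2} / ((k - 6)(k + 6)):
  a_4 = (5)(6)(32) / ((4 - 6)(4 + 6)) = 960/(-20) = -48
  a_2 = (3)(4)(-48) / ((2 - 6)(2 + 6)) = -576/(-32) = 18
  a_0 = (1)(2)(18) / ((0 - 6)(0 + 6)) = 36/(-36) = -1
Hence T_6(x) = 32 x^6 - 48 x^4 + 18 x^2 - 1.

T_6(x); series = 32 x^6 - 48 x^4 + 18 x^2 - 1


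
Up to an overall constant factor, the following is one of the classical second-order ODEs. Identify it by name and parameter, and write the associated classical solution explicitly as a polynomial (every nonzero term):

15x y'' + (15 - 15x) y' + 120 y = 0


All three coefficients share the factor 15; dividing through by 15 gives  x y'' + (1 - x) y' + 8 y = 0.
This matches the Laguerre equation x y'' + (1 - x) y' + n y = 0 with n = 8; the polynomial solution is L_8(x).
With y = sum_k a_k x^k, matching x^k gives (k+1)k a_{k+1} + (k+1) a_{k+1} - k a_k + n a_k = 0, i.e. (k+1)^2 a_{k+1} = (k - n) a_k = (k - 8) a_k. The right side vanishes at k = 8, so the series terminates at degree 8.
Standard normalization L_n(0) = 1 gives a_0 = 1. Work upward with a_{k+1} = (k - 8) a_k / (k+1)^2:
  a_1 = (0 - 8)(1) / 1^2 = -8/1 = -8
  a_2 = (1 - 8)(-8) / 2^2 = 56/4 = 14
  a_3 = (2 - 8)(14) / 3^2 = -84/9 = -28/3
  a_4 = (3 - 8)(-28/3) / 4^2 = (140/3)/16 = 35/12
  a_5 = (4 - 8)(35/12) / 5^2 = (-35/3)/25 = -7/15
  a_6 = (5 - 8)(-7/15) / 6^2 = (7/5)/36 = 7/180
  a_7 = (6 - 8)(7/180) / 7^2 = (-7/90)/49 = -1/630
  a_8 = (7 - 8)(-1/630) / 8^2 = (1/630)/64 = 1/40320
Hence L_8(x) = x^8/40320 - x^7/630 + 7 x^6/180 - 7 x^5/15 + 35 x^4/12 - 28 x^3/3 + 14 x^2 - 8 x + 1.

L_8(x); series = x^8/40320 - x^7/630 + 7 x^6/180 - 7 x^5/15 + 35 x^4/12 - 28 x^3/3 + 14 x^2 - 8 x + 1


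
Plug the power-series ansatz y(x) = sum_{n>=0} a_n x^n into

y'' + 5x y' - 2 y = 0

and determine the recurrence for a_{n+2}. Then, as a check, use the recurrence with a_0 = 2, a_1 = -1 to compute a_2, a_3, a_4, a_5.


Substitute y = sum_n a_n x^n.
y''(x) has coefficient (n+2)(n+1) a_{n+2} at x^n;
5 x y'(x) has coefficient 5 n a_n at x^n (shift);
-2 y(x) has coefficient -2 a_n at x^n.
Matching x^n: (n+2)(n+1) a_{n+2} + (5n - 2) a_n = 0.
Thus a_{n+2} = (-5n + 2) / ((n+1)(n+2)) * a_n.

Check with a_0 = 2, a_1 = -1 (apply the recurrence for n = 0, 1, 2, 3): a_0 = 2, a_1 = -1, a_2 = 2, a_3 = 1/2, a_4 = -4/3, a_5 = -13/40.

a_(n+2) = (-5n + 2) / ((n+1)(n+2)) * a_n; check: a_0 = 2, a_1 = -1, a_2 = 2, a_3 = 1/2, a_4 = -4/3, a_5 = -13/40


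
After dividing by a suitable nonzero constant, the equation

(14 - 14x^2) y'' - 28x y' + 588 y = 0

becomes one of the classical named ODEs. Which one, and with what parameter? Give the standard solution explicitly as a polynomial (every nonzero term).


All three coefficients share the factor 14; dividing through by 14 gives  (1 - x^2) y'' - 2x y' + 42 y = 0.
This matches the Legendre equation (1 - x^2) y'' - 2x y' + n(n+1) y = 0 (note the -2x y' term) with n(n+1) = 42, so n = 6; the polynomial solution is P_6(x).
With y = sum_k a_k x^k, matching x^k gives (k+2)(k+1) a_{k+2} = [k(k+1) - n(n+1)] a_k = (k - 6)(k + 7) a_k. The right side vanishes at k = 6, so the series with the parity of 6 terminates at degree 6.
Standard normalization (P_n(1) = 1): leading coefficient (2n)!/(2^n (n!)^2) = 479001600/(64*518400) = 231/16, so a_6 = 231/16. Work downward with a_k = (k+1)(k+2) a_{k+2} / ((k - 6)(k + 7)):
  a_4 = (5)(6)(231/16) / ((4 - 6)(4 + 7)) = (3465/8)/(-22) = -315/16
  a_2 = (3)(4)(-315/16) / ((2 - 6)(2 + 7)) = (-945/4)/(-36) = 105/16
  a_0 = (1)(2)(105/16) / ((0 - 6)(0 + 7)) = (105/8)/(-42) = -5/16
Hence P_6(x) = 231 x^6/16 - 315 x^4/16 + 105 x^2/16 - 5/16.

P_6(x); series = 231 x^6/16 - 315 x^4/16 + 105 x^2/16 - 5/16


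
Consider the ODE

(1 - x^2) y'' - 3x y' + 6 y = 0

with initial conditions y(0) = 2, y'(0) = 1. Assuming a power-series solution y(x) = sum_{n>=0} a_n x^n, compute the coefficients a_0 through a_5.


Ansatz: y(x) = sum_{n>=0} a_n x^n, so y'(x) = sum_{n>=1} n a_n x^(n-1) and y''(x) = sum_{n>=2} n(n-1) a_n x^(n-2).
Substitute into P(x) y'' + Q(x) y' + R(x) y = 0 with P(x) = 1 - x^2, Q(x) = -3x, R(x) = 6, and match powers of x.
Initial conditions: a_0 = 2, a_1 = 1.
Setting the coefficient of each power of x to zero and solving order by order (substituting the coefficients already found):
  x^0: 2 a_2 + 6 a_0 = 0  ->  2 a_2 = -6 a_0 = -12  ->  a_2 = -6
  x^1: 6 a_3 + 3 a_1 = 0  ->  6 a_3 = -3 a_1 = -3  ->  a_3 = -1/2
  x^2: 12 a_4 - 2 a_2 = 0  ->  12 a_4 = 2 a_2 = -12  ->  a_4 = -1
  x^3: 20 a_5 - 9 a_3 = 0  ->  20 a_5 = 9 a_3 = -9/2  ->  a_5 = -9/40
Truncated series: y(x) = 2 + x - 6 x^2 - (1/2) x^3 - x^4 - (9/40) x^5 + O(x^6).

a_0 = 2; a_1 = 1; a_2 = -6; a_3 = -1/2; a_4 = -1; a_5 = -9/40


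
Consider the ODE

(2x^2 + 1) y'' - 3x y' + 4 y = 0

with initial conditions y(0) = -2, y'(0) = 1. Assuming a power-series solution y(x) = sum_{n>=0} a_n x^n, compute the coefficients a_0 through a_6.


Ansatz: y(x) = sum_{n>=0} a_n x^n, so y'(x) = sum_{n>=1} n a_n x^(n-1) and y''(x) = sum_{n>=2} n(n-1) a_n x^(n-2).
Substitute into P(x) y'' + Q(x) y' + R(x) y = 0 with P(x) = 2x^2 + 1, Q(x) = -3x, R(x) = 4, and match powers of x.
Initial conditions: a_0 = -2, a_1 = 1.
Setting the coefficient of each power of x to zero and solving order by order (substituting the coefficients already found):
  x^0: 2 a_2 + 4 a_0 = 0  ->  2 a_2 = -4 a_0 = 8  ->  a_2 = 4
  x^1: 6 a_3 + a_1 = 0  ->  6 a_3 = -a_1 = -1  ->  a_3 = -1/6
  x^2: 12 a_4 + 2 a_2 = 0  ->  12 a_4 = -2 a_2 = -8  ->  a_4 = -2/3
  x^3: 20 a_5 + 7 a_3 = 0  ->  20 a_5 = -7 a_3 = 7/6  ->  a_5 = 7/120
  x^4: 30 a_6 + 16 a_4 = 0  ->  30 a_6 = -16 a_4 = 32/3  ->  a_6 = 16/45
Truncated series: y(x) = -2 + x + 4 x^2 - (1/6) x^3 - (2/3) x^4 + (7/120) x^5 + (16/45) x^6 + O(x^7).

a_0 = -2; a_1 = 1; a_2 = 4; a_3 = -1/6; a_4 = -2/3; a_5 = 7/120; a_6 = 16/45


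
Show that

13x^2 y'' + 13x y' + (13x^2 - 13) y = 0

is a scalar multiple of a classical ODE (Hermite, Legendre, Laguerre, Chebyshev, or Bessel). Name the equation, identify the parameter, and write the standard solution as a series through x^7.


All three coefficients share the factor 13; dividing through by 13 gives  x^2 y'' + x y' + (x^2 - 1) y = 0.
This matches the Bessel equation x^2 y'' + x y' + (x^2 - nu^2) y = 0 with nu^2 = 1, so nu = 1; the solution bounded at x = 0 is J_1(x).
Frobenius at x = 0: indicial roots ±nu; for r = nu the recurrence k(k + 2nu) c_k = -c_{k-2} gives the standard series J_nu(x) = sum_{k>=0} (-1)^k / (k! (k+nu)!) (x/2)^(2k+nu). Evaluate the first 4 terms:
  k = 0: (-1)^0 / (0! * 1! * 2^1) x^1 = 1/(1*1*2) x^1 = (1/2) x^1
  k = 1: (-1)^1 / (1! * 2! * 2^3) x^3 = -1/(1*2*8) x^3 = (-1/16) x^3
  k = 2: (-1)^2 / (2! * 3! * 2^5) x^5 = 1/(2*6*32) x^5 = (1/384) x^5
  k = 3: (-1)^3 / (3! * 4! * 2^7) x^7 = -1/(6*24*128) x^7 = (-1/18432) x^7
Hence J_1(x) = -x^7/18432 + x^5/384 - x^3/16 + x/2 + ....

J_1(x); series = -x^7/18432 + x^5/384 - x^3/16 + x/2


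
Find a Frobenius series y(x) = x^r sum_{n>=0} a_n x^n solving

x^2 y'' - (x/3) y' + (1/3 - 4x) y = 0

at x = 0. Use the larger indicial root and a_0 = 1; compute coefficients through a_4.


Write in Frobenius form y'' + (p(x)/x) y' + (q(x)/x^2) y = 0:
  p(x) = -1/3,  q(x) = 1/3 - 4x.
Indicial equation: r(r-1) + (-1/3) r + (1/3) = 0 -> roots r_1 = 1, r_2 = 1/3.
Take r = r_1 = 1. Let y(x) = x^r sum_{n>=0} a_n x^n with a_0 = 1.
Substitute y = x^r sum a_n x^n and match x^{r+n}. The recurrence is
  D(n) a_n - 4 a_{n-1} = 0,  where D(n) = (r+n)(r+n-1) + (-1/3)(r+n) + (1/3).
  a_n = 4 / D(n) * a_{n-1}.
Since the indicial polynomial factors as (r - r_1)(r - r_2), D(n) = (r_1 + n - r_1)(r_1 + n - r_2) = n(n + 2/3).
Evaluating step by step (a_0 = 1):
  n = 1: D(1) = 1(1 + 2/3) = 5/3; numerator = 4(1) = 4; a_1 = (4)/(5/3) = 12/5
  n = 2: D(2) = 2(2 + 2/3) = 16/3; numerator = 4(12/5) = 48/5; a_2 = (48/5)/(16/3) = 9/5
  n = 3: D(3) = 3(3 + 2/3) = 11; numerator = 4(9/5) = 36/5; a_3 = (36/5)/(11) = 36/55
  n = 4: D(4) = 4(4 + 2/3) = 56/3; numerator = 4(36/55) = 144/55; a_4 = (144/55)/(56/3) = 54/385

r = 1; a_0 = 1; a_1 = 12/5; a_2 = 9/5; a_3 = 36/55; a_4 = 54/385


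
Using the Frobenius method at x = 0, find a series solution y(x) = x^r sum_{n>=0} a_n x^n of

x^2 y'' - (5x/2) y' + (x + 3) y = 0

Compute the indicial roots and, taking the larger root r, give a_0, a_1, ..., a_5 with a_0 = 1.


Write in Frobenius form y'' + (p(x)/x) y' + (q(x)/x^2) y = 0:
  p(x) = -5/2,  q(x) = x + 3.
Indicial equation: r(r-1) + (-5/2) r + (3) = 0 -> roots r_1 = 2, r_2 = 3/2.
Take r = r_1 = 2. Let y(x) = x^r sum_{n>=0} a_n x^n with a_0 = 1.
Substitute y = x^r sum a_n x^n and match x^{r+n}. The recurrence is
  D(n) a_n + 1 a_{n-1} = 0,  where D(n) = (r+n)(r+n-1) + (-5/2)(r+n) + (3).
  a_n = -1 / D(n) * a_{n-1}.
Since the indicial polynomial factors as (r - r_1)(r - r_2), D(n) = (r_1 + n - r_1)(r_1 + n - r_2) = n(n + 1/2).
Evaluating step by step (a_0 = 1):
  n = 1: D(1) = 1(1 + 1/2) = 3/2; numerator = -1(1) = -1; a_1 = (-1)/(3/2) = -2/3
  n = 2: D(2) = 2(2 + 1/2) = 5; numerator = -1(-2/3) = 2/3; a_2 = (2/3)/(5) = 2/15
  n = 3: D(3) = 3(3 + 1/2) = 21/2; numerator = -1(2/15) = -2/15; a_3 = (-2/15)/(21/2) = -4/315
  n = 4: D(4) = 4(4 + 1/2) = 18; numerator = -1(-4/315) = 4/315; a_4 = (4/315)/(18) = 2/2835
  n = 5: D(5) = 5(5 + 1/2) = 55/2; numerator = -1(2/2835) = -2/2835; a_5 = (-2/2835)/(55/2) = -4/155925

r = 2; a_0 = 1; a_1 = -2/3; a_2 = 2/15; a_3 = -4/315; a_4 = 2/2835; a_5 = -4/155925


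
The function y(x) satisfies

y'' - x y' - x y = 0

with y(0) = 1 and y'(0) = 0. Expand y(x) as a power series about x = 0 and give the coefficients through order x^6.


Ansatz: y(x) = sum_{n>=0} a_n x^n, so y'(x) = sum_{n>=1} n a_n x^(n-1) and y''(x) = sum_{n>=2} n(n-1) a_n x^(n-2).
Substitute into P(x) y'' + Q(x) y' + R(x) y = 0 with P(x) = 1, Q(x) = -x, R(x) = -x, and match powers of x.
Initial conditions: a_0 = 1, a_1 = 0.
Setting the coefficient of each power of x to zero and solving order by order (substituting the coefficients already found):
  x^0: 2 a_2 = 0  ->  a_2 = 0
  x^1: 6 a_3 - a_1 - a_0 = 0  ->  6 a_3 = a_1 + a_0 = 1  ->  a_3 = 1/6
  x^2: 12 a_4 - 2 a_2 - a_1 = 0  ->  12 a_4 = 2 a_2 + a_1 = 0  ->  a_4 = 0
  x^3: 20 a_5 - 3 a_3 - a_2 = 0  ->  20 a_5 = 3 a_3 + a_2 = 1/2  ->  a_5 = 1/40
  x^4: 30 a_6 - 4 a_4 - a_3 = 0  ->  30 a_6 = 4 a_4 + a_3 = 1/6  ->  a_6 = 1/180
Truncated series: y(x) = 1 + (1/6) x^3 + (1/40) x^5 + (1/180) x^6 + O(x^7).

a_0 = 1; a_1 = 0; a_2 = 0; a_3 = 1/6; a_4 = 0; a_5 = 1/40; a_6 = 1/180


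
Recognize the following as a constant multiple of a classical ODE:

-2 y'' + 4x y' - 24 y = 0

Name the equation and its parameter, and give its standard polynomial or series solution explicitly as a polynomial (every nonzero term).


All three coefficients share the factor -2; dividing through by -2 gives  y'' - 2x y' + 12 y = 0.
This matches the Hermite equation y'' - 2x y' + 2n y = 0 with 2n = 12, so n = 6; the polynomial solution is H_6(x).
With y = sum_k a_k x^k, matching x^k gives (k+2)(k+1) a_{k+2} = 2(k - n) a_k = 2(k - 6) a_k. The right side vanishes at k = 6, so the series with the parity of 6 terminates at degree 6.
Standard normalization: leading coefficient of H_n is 2^n, so a_6 = 2^6 = 64. Work downward with a_k = (k+1)(k+2) a_{k+2} / (2(k - n)):
  a_4 = (5)(6)(64) / (2(4 - 6)) = 1920/(-4) = -480
  a_2 = (3)(4)(-480) / (2(2 - 6)) = -5760/(-8) = 720
  a_0 = (1)(2)(720) / (2(0 - 6)) = 1440/(-12) = -120
Hence H_6(x) = 64 x^6 - 480 x^4 + 720 x^2 - 120.

H_6(x); series = 64 x^6 - 480 x^4 + 720 x^2 - 120


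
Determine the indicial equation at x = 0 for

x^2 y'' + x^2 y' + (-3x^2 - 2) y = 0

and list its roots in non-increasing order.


Divide by x^2 to reach normal form y'' + P_1(x) y' + P_2(x) y = 0 with P_1(x) = 1 and P_2(x) = -3 - 2/x^2.
x = 0 is a singular point because the y-coefficient -3 - 2/x^2 has a pole at x = 0.
It is a regular singular point because x P_1(x) = p(x) = x and x^2 P_2(x) = q(x) = -3x^2 - 2 are polynomials, hence analytic at x = 0.
p(0) = 0,  q(0) = -2.
Indicial equation: r(r-1) + p(0) r + q(0) = 0, i.e. r^2 + (p(0) - 1) r + q(0) = 0, i.e. r^2 - 1 r - 2 = 0.
Discriminant: (-1)^2 - 4(-2) = 9, so r = (1 ± 3)/2.
Solving: r_1 = 2, r_2 = -1.

indicial: r^2 - 1 r - 2 = 0; roots r_1 = 2, r_2 = -1


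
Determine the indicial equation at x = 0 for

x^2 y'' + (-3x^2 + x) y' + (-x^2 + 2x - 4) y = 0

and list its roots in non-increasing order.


Divide by x^2 to reach normal form y'' + P_1(x) y' + P_2(x) y = 0 with P_1(x) = -3 + 1/x and P_2(x) = -1 + 2/x - 4/x^2.
x = 0 is a singular point because the y'-coefficient -3 + 1/x has a pole at x = 0 and the y-coefficient -1 + 2/x - 4/x^2 has a pole at x = 0.
It is a regular singular point because x P_1(x) = p(x) = 1 - 3x and x^2 P_2(x) = q(x) = -x^2 + 2x - 4 are polynomials, hence analytic at x = 0.
p(0) = 1,  q(0) = -4.
Indicial equation: r(r-1) + p(0) r + q(0) = 0, i.e. r^2 + (p(0) - 1) r + q(0) = 0, i.e. r^2 - 4 = 0.
Discriminant: (0)^2 - 4(-4) = 16, so r = (0 ± 4)/2.
Solving: r_1 = 2, r_2 = -2.

indicial: r^2 - 4 = 0; roots r_1 = 2, r_2 = -2


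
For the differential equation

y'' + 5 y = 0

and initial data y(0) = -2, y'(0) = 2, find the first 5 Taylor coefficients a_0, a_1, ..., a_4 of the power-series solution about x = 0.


Ansatz: y(x) = sum_{n>=0} a_n x^n, so y'(x) = sum_{n>=1} n a_n x^(n-1) and y''(x) = sum_{n>=2} n(n-1) a_n x^(n-2).
Substitute into P(x) y'' + Q(x) y' + R(x) y = 0 with P(x) = 1, Q(x) = 0, R(x) = 5, and match powers of x.
Initial conditions: a_0 = -2, a_1 = 2.
Setting the coefficient of each power of x to zero and solving order by order (substituting the coefficients already found):
  x^0: 2 a_2 + 5 a_0 = 0  ->  2 a_2 = -5 a_0 = 10  ->  a_2 = 5
  x^1: 6 a_3 + 5 a_1 = 0  ->  6 a_3 = -5 a_1 = -10  ->  a_3 = -5/3
  x^2: 12 a_4 + 5 a_2 = 0  ->  12 a_4 = -5 a_2 = -25  ->  a_4 = -25/12
Truncated series: y(x) = -2 + 2 x + 5 x^2 - (5/3) x^3 - (25/12) x^4 + O(x^5).

a_0 = -2; a_1 = 2; a_2 = 5; a_3 = -5/3; a_4 = -25/12


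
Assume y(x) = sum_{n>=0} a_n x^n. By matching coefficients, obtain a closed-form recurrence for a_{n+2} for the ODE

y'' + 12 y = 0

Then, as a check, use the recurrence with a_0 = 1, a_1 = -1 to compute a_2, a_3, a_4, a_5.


Substitute y = sum_n a_n x^n into y'' + (const) y = 0.
y''(x) = sum_{n>=0} (n+2)(n+1) a_{n+2} x^n.
The ODE becomes sum_n [(n+2)(n+1) a_{n+2} + 12 a_n] x^n = 0.
Setting each coefficient to zero gives the recurrence:
  (n+2)(n+1) a_{n+2} + 12 a_n = 0,
  a_{n+2} = -12 / ((n+1)(n+2)) a_n.

Check with a_0 = 1, a_1 = -1 (apply the recurrence for n = 0, 1, 2, 3): a_0 = 1, a_1 = -1, a_2 = -6, a_3 = 2, a_4 = 6, a_5 = -6/5.

a_{n+2} = -12/((n+1)(n+2)) * a_n; check: a_0 = 1, a_1 = -1, a_2 = -6, a_3 = 2, a_4 = 6, a_5 = -6/5


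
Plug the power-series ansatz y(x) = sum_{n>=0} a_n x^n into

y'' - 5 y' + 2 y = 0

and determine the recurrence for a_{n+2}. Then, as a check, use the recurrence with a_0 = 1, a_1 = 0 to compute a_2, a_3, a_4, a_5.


Substitute y = sum_n a_n x^n.
y''(x) has coefficient (n+2)(n+1) a_{n+2} at x^n;
-5 y'(x) has coefficient -5 (n+1) a_{n+1} at x^n;
2 y(x) has coefficient 2 a_n at x^n.
Matching x^n: (n+2)(n+1) a_{n+2} - 5 (n+1) a_{n+1} + 2 a_n = 0.
Thus a_{n+2} = [5 (n+1) a_{n+1} - 2 a_n] / ((n+1)(n+2)).

Check with a_0 = 1, a_1 = 0 (apply the recurrence for n = 0, 1, 2, 3): a_0 = 1, a_1 = 0, a_2 = -1, a_3 = -5/3, a_4 = -23/12, a_5 = -7/4.

a_(n+2) = [5 (n+1) a_(n+1) - 2 a_n] / ((n+1)(n+2)); check: a_0 = 1, a_1 = 0, a_2 = -1, a_3 = -5/3, a_4 = -23/12, a_5 = -7/4


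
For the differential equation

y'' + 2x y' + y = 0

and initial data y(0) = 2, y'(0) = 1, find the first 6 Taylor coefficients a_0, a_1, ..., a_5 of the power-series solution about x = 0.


Ansatz: y(x) = sum_{n>=0} a_n x^n, so y'(x) = sum_{n>=1} n a_n x^(n-1) and y''(x) = sum_{n>=2} n(n-1) a_n x^(n-2).
Substitute into P(x) y'' + Q(x) y' + R(x) y = 0 with P(x) = 1, Q(x) = 2x, R(x) = 1, and match powers of x.
Initial conditions: a_0 = 2, a_1 = 1.
Setting the coefficient of each power of x to zero and solving order by order (substituting the coefficients already found):
  x^0: 2 a_2 + a_0 = 0  ->  2 a_2 = -a_0 = -2  ->  a_2 = -1
  x^1: 6 a_3 + 3 a_1 = 0  ->  6 a_3 = -3 a_1 = -3  ->  a_3 = -1/2
  x^2: 12 a_4 + 5 a_2 = 0  ->  12 a_4 = -5 a_2 = 5  ->  a_4 = 5/12
  x^3: 20 a_5 + 7 a_3 = 0  ->  20 a_5 = -7 a_3 = 7/2  ->  a_5 = 7/40
Truncated series: y(x) = 2 + x - x^2 - (1/2) x^3 + (5/12) x^4 + (7/40) x^5 + O(x^6).

a_0 = 2; a_1 = 1; a_2 = -1; a_3 = -1/2; a_4 = 5/12; a_5 = 7/40


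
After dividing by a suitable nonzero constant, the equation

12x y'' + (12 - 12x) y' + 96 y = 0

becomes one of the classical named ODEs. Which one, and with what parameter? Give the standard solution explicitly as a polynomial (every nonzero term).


All three coefficients share the factor 12; dividing through by 12 gives  x y'' + (1 - x) y' + 8 y = 0.
This matches the Laguerre equation x y'' + (1 - x) y' + n y = 0 with n = 8; the polynomial solution is L_8(x).
With y = sum_k a_k x^k, matching x^k gives (k+1)k a_{k+1} + (k+1) a_{k+1} - k a_k + n a_k = 0, i.e. (k+1)^2 a_{k+1} = (k - n) a_k = (k - 8) a_k. The right side vanishes at k = 8, so the series terminates at degree 8.
Standard normalization L_n(0) = 1 gives a_0 = 1. Work upward with a_{k+1} = (k - 8) a_k / (k+1)^2:
  a_1 = (0 - 8)(1) / 1^2 = -8/1 = -8
  a_2 = (1 - 8)(-8) / 2^2 = 56/4 = 14
  a_3 = (2 - 8)(14) / 3^2 = -84/9 = -28/3
  a_4 = (3 - 8)(-28/3) / 4^2 = (140/3)/16 = 35/12
  a_5 = (4 - 8)(35/12) / 5^2 = (-35/3)/25 = -7/15
  a_6 = (5 - 8)(-7/15) / 6^2 = (7/5)/36 = 7/180
  a_7 = (6 - 8)(7/180) / 7^2 = (-7/90)/49 = -1/630
  a_8 = (7 - 8)(-1/630) / 8^2 = (1/630)/64 = 1/40320
Hence L_8(x) = x^8/40320 - x^7/630 + 7 x^6/180 - 7 x^5/15 + 35 x^4/12 - 28 x^3/3 + 14 x^2 - 8 x + 1.

L_8(x); series = x^8/40320 - x^7/630 + 7 x^6/180 - 7 x^5/15 + 35 x^4/12 - 28 x^3/3 + 14 x^2 - 8 x + 1


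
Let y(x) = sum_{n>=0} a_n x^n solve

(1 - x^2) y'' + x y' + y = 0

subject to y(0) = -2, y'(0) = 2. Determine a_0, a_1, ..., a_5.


Ansatz: y(x) = sum_{n>=0} a_n x^n, so y'(x) = sum_{n>=1} n a_n x^(n-1) and y''(x) = sum_{n>=2} n(n-1) a_n x^(n-2).
Substitute into P(x) y'' + Q(x) y' + R(x) y = 0 with P(x) = 1 - x^2, Q(x) = x, R(x) = 1, and match powers of x.
Initial conditions: a_0 = -2, a_1 = 2.
Setting the coefficient of each power of x to zero and solving order by order (substituting the coefficients already found):
  x^0: 2 a_2 + a_0 = 0  ->  2 a_2 = -a_0 = 2  ->  a_2 = 1
  x^1: 6 a_3 + 2 a_1 = 0  ->  6 a_3 = -2 a_1 = -4  ->  a_3 = -2/3
  x^2: 12 a_4 + a_2 = 0  ->  12 a_4 = -a_2 = -1  ->  a_4 = -1/12
  x^3: 20 a_5 - 2 a_3 = 0  ->  20 a_5 = 2 a_3 = -4/3  ->  a_5 = -1/15
Truncated series: y(x) = -2 + 2 x + x^2 - (2/3) x^3 - (1/12) x^4 - (1/15) x^5 + O(x^6).

a_0 = -2; a_1 = 2; a_2 = 1; a_3 = -2/3; a_4 = -1/12; a_5 = -1/15


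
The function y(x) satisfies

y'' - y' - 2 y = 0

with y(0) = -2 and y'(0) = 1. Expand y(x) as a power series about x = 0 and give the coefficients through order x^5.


Ansatz: y(x) = sum_{n>=0} a_n x^n, so y'(x) = sum_{n>=1} n a_n x^(n-1) and y''(x) = sum_{n>=2} n(n-1) a_n x^(n-2).
Substitute into P(x) y'' + Q(x) y' + R(x) y = 0 with P(x) = 1, Q(x) = -1, R(x) = -2, and match powers of x.
Initial conditions: a_0 = -2, a_1 = 1.
Setting the coefficient of each power of x to zero and solving order by order (substituting the coefficients already found):
  x^0: 2 a_2 - a_1 - 2 a_0 = 0  ->  2 a_2 = a_1 + 2 a_0 = -3  ->  a_2 = -3/2
  x^1: 6 a_3 - 2 a_2 - 2 a_1 = 0  ->  6 a_3 = 2 a_2 + 2 a_1 = -1  ->  a_3 = -1/6
  x^2: 12 a_4 - 3 a_3 - 2 a_2 = 0  ->  12 a_4 = 3 a_3 + 2 a_2 = -7/2  ->  a_4 = -7/24
  x^3: 20 a_5 - 4 a_4 - 2 a_3 = 0  ->  20 a_5 = 4 a_4 + 2 a_3 = -3/2  ->  a_5 = -3/40
Truncated series: y(x) = -2 + x - (3/2) x^2 - (1/6) x^3 - (7/24) x^4 - (3/40) x^5 + O(x^6).

a_0 = -2; a_1 = 1; a_2 = -3/2; a_3 = -1/6; a_4 = -7/24; a_5 = -3/40


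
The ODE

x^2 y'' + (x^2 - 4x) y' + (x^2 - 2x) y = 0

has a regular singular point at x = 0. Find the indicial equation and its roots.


Divide by x^2 to reach normal form y'' + P_1(x) y' + P_2(x) y = 0 with P_1(x) = 1 - 4/x and P_2(x) = 1 - 2/x.
x = 0 is a singular point because the y'-coefficient 1 - 4/x has a pole at x = 0 and the y-coefficient 1 - 2/x has a pole at x = 0.
It is a regular singular point because x P_1(x) = p(x) = x - 4 and x^2 P_2(x) = q(x) = x^2 - 2x are polynomials, hence analytic at x = 0.
p(0) = -4,  q(0) = 0.
Indicial equation: r(r-1) + p(0) r + q(0) = 0, i.e. r^2 + (p(0) - 1) r + q(0) = 0, i.e. r^2 - 5 r = 0.
Discriminant: (-5)^2 - 4(0) = 25, so r = (5 ± 5)/2.
Solving: r_1 = 5, r_2 = 0.

indicial: r^2 - 5 r = 0; roots r_1 = 5, r_2 = 0


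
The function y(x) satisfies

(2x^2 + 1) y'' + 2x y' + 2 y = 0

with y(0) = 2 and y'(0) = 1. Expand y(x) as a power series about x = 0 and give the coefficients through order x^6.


Ansatz: y(x) = sum_{n>=0} a_n x^n, so y'(x) = sum_{n>=1} n a_n x^(n-1) and y''(x) = sum_{n>=2} n(n-1) a_n x^(n-2).
Substitute into P(x) y'' + Q(x) y' + R(x) y = 0 with P(x) = 2x^2 + 1, Q(x) = 2x, R(x) = 2, and match powers of x.
Initial conditions: a_0 = 2, a_1 = 1.
Setting the coefficient of each power of x to zero and solving order by order (substituting the coefficients already found):
  x^0: 2 a_2 + 2 a_0 = 0  ->  2 a_2 = -2 a_0 = -4  ->  a_2 = -2
  x^1: 6 a_3 + 4 a_1 = 0  ->  6 a_3 = -4 a_1 = -4  ->  a_3 = -2/3
  x^2: 12 a_4 + 10 a_2 = 0  ->  12 a_4 = -10 a_2 = 20  ->  a_4 = 5/3
  x^3: 20 a_5 + 20 a_3 = 0  ->  20 a_5 = -20 a_3 = 40/3  ->  a_5 = 2/3
  x^4: 30 a_6 + 34 a_4 = 0  ->  30 a_6 = -34 a_4 = -170/3  ->  a_6 = -17/9
Truncated series: y(x) = 2 + x - 2 x^2 - (2/3) x^3 + (5/3) x^4 + (2/3) x^5 - (17/9) x^6 + O(x^7).

a_0 = 2; a_1 = 1; a_2 = -2; a_3 = -2/3; a_4 = 5/3; a_5 = 2/3; a_6 = -17/9


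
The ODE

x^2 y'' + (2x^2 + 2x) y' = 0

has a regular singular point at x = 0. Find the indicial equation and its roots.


Divide by x^2 to reach normal form y'' + P_1(x) y' + P_2(x) y = 0 with P_1(x) = 2 + 2/x and P_2(x) = 0.
x = 0 is a singular point because the y'-coefficient 2 + 2/x has a pole at x = 0.
It is a regular singular point because x P_1(x) = p(x) = 2x + 2 and x^2 P_2(x) = q(x) = 0 are polynomials, hence analytic at x = 0.
p(0) = 2,  q(0) = 0.
Indicial equation: r(r-1) + p(0) r + q(0) = 0, i.e. r^2 + (p(0) - 1) r + q(0) = 0, i.e. r^2 + 1 r = 0.
Discriminant: (1)^2 - 4(0) = 1, so r = (-1 ± 1)/2.
Solving: r_1 = 0, r_2 = -1.

indicial: r^2 + 1 r = 0; roots r_1 = 0, r_2 = -1


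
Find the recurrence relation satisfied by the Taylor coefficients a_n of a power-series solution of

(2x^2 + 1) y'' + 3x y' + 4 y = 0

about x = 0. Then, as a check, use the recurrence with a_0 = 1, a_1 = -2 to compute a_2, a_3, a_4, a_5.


Substitute y = sum_n a_n x^n.
(1 + 2 x^2) y'' contributes (n+2)(n+1) a_{n+2} + 2 n(n-1) a_n at x^n.
3 x y'(x) contributes 3 n a_n at x^n.
4 y(x) contributes 4 a_n at x^n.
Matching x^n: (n+2)(n+1) a_{n+2} + (2 n(n-1) + 3 n + 4) a_n = 0.
Thus a_{n+2} = (-2 n(n-1) - 3 n - 4) / ((n+1)(n+2)) * a_n.

Check with a_0 = 1, a_1 = -2 (apply the recurrence for n = 0, 1, 2, 3): a_0 = 1, a_1 = -2, a_2 = -2, a_3 = 7/3, a_4 = 7/3, a_5 = -35/12.

a_(n+2) = (-2 n(n-1) - 3 n - 4) / ((n+1)(n+2)) * a_n; check: a_0 = 1, a_1 = -2, a_2 = -2, a_3 = 7/3, a_4 = 7/3, a_5 = -35/12


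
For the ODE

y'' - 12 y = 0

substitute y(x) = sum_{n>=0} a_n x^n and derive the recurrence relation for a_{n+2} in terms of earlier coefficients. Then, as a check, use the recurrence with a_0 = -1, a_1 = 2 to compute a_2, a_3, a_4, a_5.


Substitute y = sum_n a_n x^n into y'' + (const) y = 0.
y''(x) = sum_{n>=0} (n+2)(n+1) a_{n+2} x^n.
The ODE becomes sum_n [(n+2)(n+1) a_{n+2} - 12 a_n] x^n = 0.
Setting each coefficient to zero gives the recurrence:
  (n+2)(n+1) a_{n+2} - 12 a_n = 0,
  a_{n+2} = 12 / ((n+1)(n+2)) a_n.

Check with a_0 = -1, a_1 = 2 (apply the recurrence for n = 0, 1, 2, 3): a_0 = -1, a_1 = 2, a_2 = -6, a_3 = 4, a_4 = -6, a_5 = 12/5.

a_{n+2} = 12/((n+1)(n+2)) * a_n; check: a_0 = -1, a_1 = 2, a_2 = -6, a_3 = 4, a_4 = -6, a_5 = 12/5


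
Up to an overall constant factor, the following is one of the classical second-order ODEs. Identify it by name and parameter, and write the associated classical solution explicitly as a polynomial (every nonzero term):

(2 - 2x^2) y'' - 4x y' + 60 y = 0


All three coefficients share the factor 2; dividing through by 2 gives  (1 - x^2) y'' - 2x y' + 30 y = 0.
This matches the Legendre equation (1 - x^2) y'' - 2x y' + n(n+1) y = 0 (note the -2x y' term) with n(n+1) = 30, so n = 5; the polynomial solution is P_5(x).
With y = sum_k a_k x^k, matching x^k gives (k+2)(k+1) a_{k+2} = [k(k+1) - n(n+1)] a_k = (k - 5)(k + 6) a_k. The right side vanishes at k = 5, so the series with the parity of 5 terminates at degree 5.
Standard normalization (P_n(1) = 1): leading coefficient (2n)!/(2^n (n!)^2) = 3628800/(32*14400) = 63/8, so a_5 = 63/8. Work downward with a_k = (k+1)(k+2) a_{k+2} / ((k - 5)(k + 6)):
  a_3 = (4)(5)(63/8) / ((3 - 5)(3 + 6)) = (315/2)/(-18) = -35/4
  a_1 = (2)(3)(-35/4) / ((1 - 5)(1 + 6)) = (-105/2)/(-28) = 15/8
Hence P_5(x) = 63 x^5/8 - 35 x^3/4 + 15 x/8.

P_5(x); series = 63 x^5/8 - 35 x^3/4 + 15 x/8


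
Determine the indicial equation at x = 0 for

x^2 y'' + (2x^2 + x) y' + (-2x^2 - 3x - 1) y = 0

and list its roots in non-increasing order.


Divide by x^2 to reach normal form y'' + P_1(x) y' + P_2(x) y = 0 with P_1(x) = 2 + 1/x and P_2(x) = -2 - 3/x - 1/x^2.
x = 0 is a singular point because the y'-coefficient 2 + 1/x has a pole at x = 0 and the y-coefficient -2 - 3/x - 1/x^2 has a pole at x = 0.
It is a regular singular point because x P_1(x) = p(x) = 2x + 1 and x^2 P_2(x) = q(x) = -2x^2 - 3x - 1 are polynomials, hence analytic at x = 0.
p(0) = 1,  q(0) = -1.
Indicial equation: r(r-1) + p(0) r + q(0) = 0, i.e. r^2 + (p(0) - 1) r + q(0) = 0, i.e. r^2 - 1 = 0.
Discriminant: (0)^2 - 4(-1) = 4, so r = (0 ± 2)/2.
Solving: r_1 = 1, r_2 = -1.

indicial: r^2 - 1 = 0; roots r_1 = 1, r_2 = -1


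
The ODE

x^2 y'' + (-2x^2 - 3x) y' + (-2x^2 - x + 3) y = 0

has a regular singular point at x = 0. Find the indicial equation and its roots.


Divide by x^2 to reach normal form y'' + P_1(x) y' + P_2(x) y = 0 with P_1(x) = -2 - 3/x and P_2(x) = -2 - 1/x + 3/x^2.
x = 0 is a singular point because the y'-coefficient -2 - 3/x has a pole at x = 0 and the y-coefficient -2 - 1/x + 3/x^2 has a pole at x = 0.
It is a regular singular point because x P_1(x) = p(x) = -2x - 3 and x^2 P_2(x) = q(x) = -2x^2 - x + 3 are polynomials, hence analytic at x = 0.
p(0) = -3,  q(0) = 3.
Indicial equation: r(r-1) + p(0) r + q(0) = 0, i.e. r^2 + (p(0) - 1) r + q(0) = 0, i.e. r^2 - 4 r + 3 = 0.
Discriminant: (-4)^2 - 4(3) = 4, so r = (4 ± 2)/2.
Solving: r_1 = 3, r_2 = 1.

indicial: r^2 - 4 r + 3 = 0; roots r_1 = 3, r_2 = 1
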